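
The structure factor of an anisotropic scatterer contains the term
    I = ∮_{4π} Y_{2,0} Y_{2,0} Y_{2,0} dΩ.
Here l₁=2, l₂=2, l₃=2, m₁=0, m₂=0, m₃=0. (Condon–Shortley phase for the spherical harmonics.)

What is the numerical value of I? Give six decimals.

Rules hold: Σm=0, L=6 even, 0≤2≤4.
N = 5·5·5 = 125
Δ = 2!·2!·2!/7! = 1/630
Racah Σ t=0..2: t=0:+1/8 t=1:−1/1 t=2:+1/8 = -3/4
⇒ 3j(2 2 2; 0 0 0)² = 2/35, sgn -1
(m-triple is (0,0,0) — same symbol as above.)
4πI² = N·(3j₀)²·(3jₘ)² = 20/49
I = +1·√(0.408163/4π) = 0.18022375

0.180224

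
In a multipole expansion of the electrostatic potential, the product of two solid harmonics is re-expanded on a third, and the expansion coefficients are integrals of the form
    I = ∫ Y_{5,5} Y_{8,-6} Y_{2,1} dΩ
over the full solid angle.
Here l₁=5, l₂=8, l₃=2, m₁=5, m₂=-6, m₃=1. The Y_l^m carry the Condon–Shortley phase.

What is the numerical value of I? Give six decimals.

triangle: need 3≤l₃≤13, have 2; I=0

0.000000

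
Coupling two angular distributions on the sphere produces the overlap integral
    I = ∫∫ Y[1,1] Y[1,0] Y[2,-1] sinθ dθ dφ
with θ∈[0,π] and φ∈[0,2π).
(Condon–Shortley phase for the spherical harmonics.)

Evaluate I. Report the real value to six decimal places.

-0.218510

Rules hold: Σm=0, L=4 even, 0≤2≤2.
N = 3·3·5 = 45
Δ = 0!·2!·2!/5! = 1/30
Racah Σ t=0..0: t=0:+1/1 = 1/1
⇒ 3j(1 1 2; 0 0 0)² = 2/15, sgn +1
Racah Σ t=0..0: t=0:+1/2 = 1/2
⇒ 3j(1 1 2; 1 0 -1)² = 1/10, sgn -1
4πI² = N·(3j₀)²·(3jₘ)² = 3/5
I = -1·√(0.6/4π) = -0.21850969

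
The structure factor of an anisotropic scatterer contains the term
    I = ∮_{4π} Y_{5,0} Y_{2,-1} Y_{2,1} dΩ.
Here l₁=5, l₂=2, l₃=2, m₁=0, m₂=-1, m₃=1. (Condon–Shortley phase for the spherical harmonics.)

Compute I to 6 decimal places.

|5−2|≤2≤5+2 violated ⇒ I = 0

0.000000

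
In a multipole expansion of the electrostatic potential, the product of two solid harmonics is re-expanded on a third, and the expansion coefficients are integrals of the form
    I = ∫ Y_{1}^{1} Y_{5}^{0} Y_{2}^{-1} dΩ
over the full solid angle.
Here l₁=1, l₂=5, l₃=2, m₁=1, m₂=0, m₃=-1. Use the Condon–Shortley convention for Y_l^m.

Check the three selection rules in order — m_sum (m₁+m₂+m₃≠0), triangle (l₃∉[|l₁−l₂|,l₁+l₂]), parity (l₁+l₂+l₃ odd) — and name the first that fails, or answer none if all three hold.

azimuthal sum: 1 + 0 − 1 = 0  ✓
4 ≤ 2 ≤ 6 (triangle on l)  ✗
L = 1 + 5 + 2 = 8 (even)

triangle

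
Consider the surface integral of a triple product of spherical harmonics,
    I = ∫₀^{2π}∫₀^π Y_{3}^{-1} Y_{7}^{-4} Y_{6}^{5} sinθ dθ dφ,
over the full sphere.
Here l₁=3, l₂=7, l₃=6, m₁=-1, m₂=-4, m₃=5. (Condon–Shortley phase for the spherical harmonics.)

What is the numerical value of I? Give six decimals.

-0.173403

Rules hold: Σm=0, L=16 even, 4≤6≤10.
N = 7·15·13 = 1365
Δ = 4!·2!·10!/17! = 1/2042040
Racah Σ t=1..3: t=1:−1/207360 t=2:+1/57600 t=3:−1/207360 = 1/129600
⇒ 3j(3 7 6; 0 0 0)² = 168/12155, sgn +1
Racah Σ t=2..3: t=2:+1/2903040 t=3:−1/21772800 = 13/43545600
⇒ 3j(3 7 6; -1 -4 5)² = 143/7140, sgn -1
4πI² = N·(3j₀)²·(3jₘ)² = 546/1445
I = -1·√(0.377855/4π) = -0.17340334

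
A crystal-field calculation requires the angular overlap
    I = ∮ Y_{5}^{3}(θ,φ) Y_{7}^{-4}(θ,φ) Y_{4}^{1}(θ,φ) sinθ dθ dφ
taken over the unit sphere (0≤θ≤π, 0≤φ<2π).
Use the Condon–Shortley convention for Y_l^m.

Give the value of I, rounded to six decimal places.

0.052474

Rules hold: Σm=0, L=16 even, 2≤4≤12.
N = 11·15·9 = 1485
Δ = 8!·2!·6!/17! = 1/6126120
Racah Σ t=3..5: t=3:−1/69120 t=4:+1/20736 t=5:−1/69120 = 1/51840
⇒ 3j(5 7 4; 0 0 0)² = 280/21879, sgn +1
Racah Σ t=0..2: t=0:+1/2903040 t=1:−1/241920 t=2:+1/345600 = -13/14515200
⇒ 3j(5 7 4; 3 -4 1)² = 13/7140, sgn +1
4πI² = N·(3j₀)²·(3jₘ)² = 10/289
I = +1·√(0.0346021/4π) = 0.05247424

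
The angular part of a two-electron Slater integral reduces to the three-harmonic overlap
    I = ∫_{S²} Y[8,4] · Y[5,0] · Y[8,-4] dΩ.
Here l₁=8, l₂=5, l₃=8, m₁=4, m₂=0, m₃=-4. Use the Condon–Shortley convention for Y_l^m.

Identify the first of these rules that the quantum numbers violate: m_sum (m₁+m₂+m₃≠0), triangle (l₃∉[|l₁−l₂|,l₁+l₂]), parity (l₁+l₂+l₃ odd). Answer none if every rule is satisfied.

parity

m₁+m₂+m₃ = 4 + 0 − 4 = 0  ✓
triangle: |8−5|=3 ≤ l₃=8 ≤ 8+5=13  ✓
parity: l₁+l₂+l₃ = 21 is odd  ✗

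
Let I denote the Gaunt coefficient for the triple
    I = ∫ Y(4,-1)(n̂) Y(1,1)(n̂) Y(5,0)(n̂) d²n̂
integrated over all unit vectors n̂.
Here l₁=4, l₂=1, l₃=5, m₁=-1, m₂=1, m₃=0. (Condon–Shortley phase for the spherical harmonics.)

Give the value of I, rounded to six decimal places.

0.155288

Checks pass: Σm=0; 10 even; l₃=5∈[3,5].
(2·4+1)(2·1+1)(2·5+1) = 297
Δ: 0! 8! 2! / 11! → 1/495
sum: t=0:+1/576 = 1/576
3j²(4 1 5; 0 0 0) = Δ·Π!·Σ² = 5/99  (sign -1)
sum: t=0:+1/1440 = 1/1440
3j²(4 1 5; -1 1 0) = Δ·Π!·Σ² = 2/99  (sign -1)
combine: 4πI² = 297·5/99·2/99 = 10/33
take √, sign +1: I = 0.15528807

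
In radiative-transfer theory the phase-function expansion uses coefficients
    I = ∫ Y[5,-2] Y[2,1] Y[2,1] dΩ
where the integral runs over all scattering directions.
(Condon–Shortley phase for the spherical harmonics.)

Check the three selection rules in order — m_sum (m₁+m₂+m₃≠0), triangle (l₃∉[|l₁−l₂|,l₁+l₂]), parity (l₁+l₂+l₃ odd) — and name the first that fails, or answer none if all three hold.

azimuthal sum: -2 + 1 + 1 = 0  ✓
3 ≤ 2 ≤ 7 (triangle on l)  ✗
L = 5 + 2 + 2 = 9 (odd)

triangle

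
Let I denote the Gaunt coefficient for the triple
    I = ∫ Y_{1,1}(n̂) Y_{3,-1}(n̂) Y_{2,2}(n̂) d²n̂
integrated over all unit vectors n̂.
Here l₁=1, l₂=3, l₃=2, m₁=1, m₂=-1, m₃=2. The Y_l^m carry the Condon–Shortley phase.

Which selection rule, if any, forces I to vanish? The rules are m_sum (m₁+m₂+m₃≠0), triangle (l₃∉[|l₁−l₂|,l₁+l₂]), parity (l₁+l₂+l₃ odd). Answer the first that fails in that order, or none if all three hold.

Σmᵢ = 2  ✗
l₃∈[|l₁−l₂|,l₁+l₂]=[2,4], have l₃=2
Σlᵢ = 6 ⇒ even

m_sum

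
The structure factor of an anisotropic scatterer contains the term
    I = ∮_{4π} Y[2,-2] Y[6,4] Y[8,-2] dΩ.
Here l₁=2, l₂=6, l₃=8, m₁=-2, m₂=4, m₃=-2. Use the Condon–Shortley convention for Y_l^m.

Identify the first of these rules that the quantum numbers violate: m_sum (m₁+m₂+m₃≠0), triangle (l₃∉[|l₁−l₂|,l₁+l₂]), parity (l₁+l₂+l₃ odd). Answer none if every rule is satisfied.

m₁+m₂+m₃ = -2 + 4 − 2 = 0  ✓
triangle: |2−6|=4 ≤ l₃=8 ≤ 2+6=8  ✓
parity: l₁+l₂+l₃ = 16 is even  ✓

none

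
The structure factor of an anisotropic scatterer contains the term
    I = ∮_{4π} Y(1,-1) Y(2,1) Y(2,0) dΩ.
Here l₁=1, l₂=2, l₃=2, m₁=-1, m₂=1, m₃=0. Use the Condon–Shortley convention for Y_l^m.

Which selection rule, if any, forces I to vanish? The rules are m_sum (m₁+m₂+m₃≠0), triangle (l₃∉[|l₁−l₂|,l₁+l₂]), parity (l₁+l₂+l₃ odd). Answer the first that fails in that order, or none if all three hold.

Σmᵢ = 0  ✓
l₃∈[|l₁−l₂|,l₁+l₂]=[1,3], have l₃=2  ✓
Σlᵢ = 5 ⇒ odd  ✗

parity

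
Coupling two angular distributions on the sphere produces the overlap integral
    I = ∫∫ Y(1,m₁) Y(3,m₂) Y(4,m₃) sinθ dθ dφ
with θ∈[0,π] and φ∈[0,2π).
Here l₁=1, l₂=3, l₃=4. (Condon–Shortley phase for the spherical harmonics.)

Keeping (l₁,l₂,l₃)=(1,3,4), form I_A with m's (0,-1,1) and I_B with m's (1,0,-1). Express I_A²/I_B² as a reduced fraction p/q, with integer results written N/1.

Same 1,3,4: normalisation and zero-m 3j drop out of the ratio.
A: Δ: 0! 2! 6! / 9! → 1/252; sum: t=0:+1/48 = 1/48; 3j²(1 3 4; 0 -1 1) = Δ·Π!·Σ² = 5/84  (sign -1)
B: Δ: 0! 2! 6! / 9! → 1/252; sum: t=0:+1/72 = 1/72; 3j²(1 3 4; 1 0 -1) = Δ·Π!·Σ² = 5/126  (sign -1)
I_A²/I_B² = (5/84)/(5/126) = 3/2

3/2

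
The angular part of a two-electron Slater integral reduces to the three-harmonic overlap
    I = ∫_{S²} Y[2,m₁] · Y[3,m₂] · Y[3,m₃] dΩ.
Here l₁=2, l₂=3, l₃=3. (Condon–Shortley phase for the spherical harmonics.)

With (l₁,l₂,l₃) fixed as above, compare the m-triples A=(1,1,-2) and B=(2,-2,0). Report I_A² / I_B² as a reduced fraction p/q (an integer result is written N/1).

l's match ⇒ only the (l;m) 3-j factors differ between A and B.
A: triangle coeff Δ(2,3,3) = 1/3780; Σ_t [0,1]: t=0:+1/48 t=1:−1/12 = -1/16; (3j)²=1/28 [(2 3 3; 1 1 -2)], sign=+1
B: triangle coeff Δ(2,3,3) = 1/3780; Σ_t [0,0]: t=0:+1/24 = 1/24; (3j)²=1/21 [(2 3 3; 2 -2 0)], sign=-1
I_A²/I_B² = (1/28)/(1/21) = 3/4

3/4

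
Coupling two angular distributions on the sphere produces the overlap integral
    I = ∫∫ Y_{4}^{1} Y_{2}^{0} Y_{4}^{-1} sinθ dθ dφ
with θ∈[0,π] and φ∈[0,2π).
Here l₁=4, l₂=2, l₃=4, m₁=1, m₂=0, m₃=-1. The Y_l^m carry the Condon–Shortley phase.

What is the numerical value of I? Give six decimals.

Checks pass: Σm=0; 10 even; l₃=4∈[2,6].
(2·4+1)(2·2+1)(2·4+1) = 405
Δ: 2! 6! 2! / 11! → 1/13860
sum: t=0:+1/192 t=1:−1/36 t=2:+1/192 = -5/288
3j²(4 2 4; 0 0 0) = Δ·Π!·Σ² = 20/693  (sign -1)
sum: t=0:+1/144 t=1:−1/48 t=2:+1/480 = -17/1440
3j²(4 2 4; 1 0 -1) = Δ·Π!·Σ² = 289/13860  (sign +1)
combine: 4πI² = 405·20/693·289/13860 = 1445/5929
take √, sign -1: I = -0.13926381

-0.139264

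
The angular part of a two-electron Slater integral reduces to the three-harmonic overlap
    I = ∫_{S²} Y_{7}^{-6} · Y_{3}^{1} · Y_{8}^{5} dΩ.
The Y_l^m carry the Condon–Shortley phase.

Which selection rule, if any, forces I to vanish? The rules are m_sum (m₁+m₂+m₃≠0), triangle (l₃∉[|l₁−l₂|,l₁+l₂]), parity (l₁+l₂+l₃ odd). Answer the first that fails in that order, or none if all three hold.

Σmᵢ = 0  ✓
l₃∈[|l₁−l₂|,l₁+l₂]=[4,10], have l₃=8  ✓
Σlᵢ = 18 ⇒ even  ✓

none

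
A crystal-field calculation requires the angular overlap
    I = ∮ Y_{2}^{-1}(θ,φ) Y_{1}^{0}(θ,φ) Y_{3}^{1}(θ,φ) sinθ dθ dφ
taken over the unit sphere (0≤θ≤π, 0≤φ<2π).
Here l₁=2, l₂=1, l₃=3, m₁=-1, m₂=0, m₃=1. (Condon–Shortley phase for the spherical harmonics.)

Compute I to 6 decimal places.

Checks pass: Σm=0; 6 even; l₃=3∈[1,3].
(2·2+1)(2·1+1)(2·3+1) = 105
Δ: 0! 4! 2! / 7! → 1/105
sum: t=0:+1/4 = 1/4
3j²(2 1 3; 0 0 0) = Δ·Π!·Σ² = 3/35  (sign -1)
sum: t=0:+1/6 = 1/6
3j²(2 1 3; -1 0 1) = Δ·Π!·Σ² = 8/105  (sign +1)
combine: 4πI² = 105·3/35·8/105 = 24/35
take √, sign -1: I = -0.23359668

-0.233597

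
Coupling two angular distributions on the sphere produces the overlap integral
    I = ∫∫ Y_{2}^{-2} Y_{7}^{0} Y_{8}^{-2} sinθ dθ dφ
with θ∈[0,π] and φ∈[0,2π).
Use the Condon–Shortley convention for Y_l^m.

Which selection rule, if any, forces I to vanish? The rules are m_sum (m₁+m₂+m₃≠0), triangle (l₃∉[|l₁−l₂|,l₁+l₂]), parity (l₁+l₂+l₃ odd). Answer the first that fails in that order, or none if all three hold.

m_sum

azimuthal sum: -2 + 0 − 2 = -4  ✗
5 ≤ 8 ≤ 9 (triangle on l)
L = 2 + 7 + 8 = 17 (odd)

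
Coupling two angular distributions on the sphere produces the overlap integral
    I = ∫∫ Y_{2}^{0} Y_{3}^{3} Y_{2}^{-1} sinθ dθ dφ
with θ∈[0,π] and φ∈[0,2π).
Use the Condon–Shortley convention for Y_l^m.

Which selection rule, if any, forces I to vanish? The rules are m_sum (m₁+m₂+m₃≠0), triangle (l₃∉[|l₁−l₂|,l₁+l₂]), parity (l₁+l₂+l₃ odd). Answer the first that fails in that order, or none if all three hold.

azimuthal sum: 0 + 3 − 1 = 2  ✗
1 ≤ 2 ≤ 5 (triangle on l)
L = 2 + 3 + 2 = 7 (odd)

m_sum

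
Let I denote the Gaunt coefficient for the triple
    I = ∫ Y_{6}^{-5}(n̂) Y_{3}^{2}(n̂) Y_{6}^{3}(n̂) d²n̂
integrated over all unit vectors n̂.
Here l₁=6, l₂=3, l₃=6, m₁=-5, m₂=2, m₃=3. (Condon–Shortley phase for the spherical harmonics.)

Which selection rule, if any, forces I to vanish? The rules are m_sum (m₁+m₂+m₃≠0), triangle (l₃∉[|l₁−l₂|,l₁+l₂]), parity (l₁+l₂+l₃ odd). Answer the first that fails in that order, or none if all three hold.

parity

m₁+m₂+m₃ = -5 + 2 + 3 = 0  ✓
triangle: |6−3|=3 ≤ l₃=6 ≤ 6+3=9  ✓
parity: l₁+l₂+l₃ = 15 is odd  ✗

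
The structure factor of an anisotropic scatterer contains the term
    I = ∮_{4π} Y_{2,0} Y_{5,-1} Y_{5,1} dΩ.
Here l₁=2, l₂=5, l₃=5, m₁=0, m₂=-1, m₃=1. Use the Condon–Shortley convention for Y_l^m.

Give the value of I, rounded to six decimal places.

Rules hold: Σm=0, L=12 even, 3≤5≤7.
N = 5·11·11 = 605
Δ = 2!·2!·8!/13! = 1/38610
Racah Σ t=0..2: t=0:+1/2880 t=1:−1/576 t=2:+1/2880 = -1/960
⇒ 3j(2 5 5; 0 0 0)² = 10/429, sgn +1
Racah Σ t=0..2: t=0:+1/2304 t=1:−1/720 t=2:+1/5760 = -1/1280
⇒ 3j(2 5 5; 0 -1 1)² = 27/1430, sgn -1
4πI² = N·(3j₀)²·(3jₘ)² = 45/169
I = -1·√(0.266272/4π) = -0.14556534

-0.145565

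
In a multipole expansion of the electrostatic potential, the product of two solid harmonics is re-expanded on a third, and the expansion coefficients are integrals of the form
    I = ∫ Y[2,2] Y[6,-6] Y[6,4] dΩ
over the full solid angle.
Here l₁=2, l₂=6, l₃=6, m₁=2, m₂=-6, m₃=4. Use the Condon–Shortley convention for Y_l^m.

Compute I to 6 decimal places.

-0.076075

Checks pass: Σm=0; 14 even; l₃=6∈[4,8].
(2·2+1)(2·6+1)(2·6+1) = 845
Δ: 2! 2! 10! / 15! → 1/90090
sum: t=0:+1/69120 t=1:−1/14400 t=2:+1/69120 = -7/172800
3j²(2 6 6; 0 0 0) = Δ·Π!·Σ² = 14/715  (sign -1)
sum: t=0:+1/14515200 = 1/14515200
3j²(2 6 6; 2 -6 4) = Δ·Π!·Σ² = 2/455  (sign +1)
combine: 4πI² = 845·14/715·2/455 = 4/55
take √, sign -1: I = -0.07607531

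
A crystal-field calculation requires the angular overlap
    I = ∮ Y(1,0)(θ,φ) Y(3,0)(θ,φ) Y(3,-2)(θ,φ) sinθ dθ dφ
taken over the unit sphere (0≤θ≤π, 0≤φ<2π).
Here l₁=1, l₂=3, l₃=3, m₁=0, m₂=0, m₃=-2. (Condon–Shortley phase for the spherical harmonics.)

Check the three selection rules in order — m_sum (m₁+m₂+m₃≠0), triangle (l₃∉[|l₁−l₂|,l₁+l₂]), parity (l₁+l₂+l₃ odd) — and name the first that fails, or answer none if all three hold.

m₁+m₂+m₃ = 0 + 0 − 2 = -2  ✗
triangle: |1−3|=2 ≤ l₃=3 ≤ 1+3=4
parity: l₁+l₂+l₃ = 7 is odd

m_sum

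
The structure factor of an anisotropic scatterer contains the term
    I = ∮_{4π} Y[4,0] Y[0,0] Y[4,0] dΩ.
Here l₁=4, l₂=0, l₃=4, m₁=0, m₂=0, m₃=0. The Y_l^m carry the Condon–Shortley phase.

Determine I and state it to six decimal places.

0.282095

m-sum 0 ✓  L=8 even ✓  4≤4≤4 ✓
Π(2lᵢ+1) = 9×1×9 = 81
triangle coeff Δ(4,0,4) = 1/9
Σ_t [0,0]: t=0:+1/576 = 1/576
(3j)²=1/9 [(4 0 4; 0 0 0)], sign=+1
(m-triple is (0,0,0) — same symbol as above.)
⇒ 4πI² = 1/1
I = (+1)√(1/1/(4π)) = 0.28209479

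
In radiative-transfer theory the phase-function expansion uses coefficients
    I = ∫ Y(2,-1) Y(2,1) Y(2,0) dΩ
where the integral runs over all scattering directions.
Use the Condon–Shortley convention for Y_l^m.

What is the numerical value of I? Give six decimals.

-0.090112

m-sum 0 ✓  L=6 even ✓  0≤2≤4 ✓
Π(2lᵢ+1) = 5×5×5 = 125
triangle coeff Δ(2,2,2) = 1/630
Σ_t [0,2]: t=0:+1/8 t=1:−1/1 t=2:+1/8 = -3/4
(3j)²=2/35 [(2 2 2; 0 0 0)], sign=-1
Σ_t [1,2]: t=1:−1/4 t=2:+1/2 = 1/4
(3j)²=1/70 [(2 2 2; -1 1 0)], sign=+1
⇒ 4πI² = 5/49
I = (-1)√(5/49/(4π)) = -0.09011188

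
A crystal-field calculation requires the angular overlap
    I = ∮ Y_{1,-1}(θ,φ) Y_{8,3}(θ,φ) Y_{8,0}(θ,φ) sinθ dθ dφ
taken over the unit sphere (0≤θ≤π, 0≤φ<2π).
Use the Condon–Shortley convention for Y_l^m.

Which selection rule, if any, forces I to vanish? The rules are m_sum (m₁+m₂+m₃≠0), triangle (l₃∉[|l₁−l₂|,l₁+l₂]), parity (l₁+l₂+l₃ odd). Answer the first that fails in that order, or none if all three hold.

Σmᵢ = 2  ✗
l₃∈[|l₁−l₂|,l₁+l₂]=[7,9], have l₃=8
Σlᵢ = 17 ⇒ odd

m_sum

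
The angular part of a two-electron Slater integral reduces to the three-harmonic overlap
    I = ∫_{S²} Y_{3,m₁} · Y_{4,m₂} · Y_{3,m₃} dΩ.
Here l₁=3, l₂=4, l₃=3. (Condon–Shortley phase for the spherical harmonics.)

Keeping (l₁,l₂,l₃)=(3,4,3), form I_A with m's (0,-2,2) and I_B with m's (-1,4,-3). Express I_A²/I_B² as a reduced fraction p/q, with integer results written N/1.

l's match ⇒ only the (l;m) 3-j factors differ between A and B.
A: triangle coeff Δ(3,4,3) = 1/34650; Σ_t [1,2]: t=1:−1/72 t=2:+1/96 = -1/288; (3j)²=1/462 [(3 4 3; 0 -2 2)], sign=+1
B: triangle coeff Δ(3,4,3) = 1/34650; Σ_t [4,4]: t=4:+1/1152 = 1/1152; (3j)²=1/33 [(3 4 3; -1 4 -3)], sign=+1
I_A²/I_B² = (1/462)/(1/33) = 1/14

1/14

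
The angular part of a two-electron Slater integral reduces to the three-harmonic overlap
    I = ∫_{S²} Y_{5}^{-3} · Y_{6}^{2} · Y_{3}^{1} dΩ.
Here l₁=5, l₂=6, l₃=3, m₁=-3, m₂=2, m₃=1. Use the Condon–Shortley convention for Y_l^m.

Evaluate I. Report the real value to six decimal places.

-0.145631

Checks pass: Σm=0; 14 even; l₃=3∈[1,11].
(2·5+1)(2·6+1)(2·3+1) = 1001
Δ: 8! 2! 4! / 15! → 1/675675
sum: t=3:−1/8640 t=4:+1/2304 t=5:−1/8640 = 7/34560
3j²(5 6 3; 0 0 0) = Δ·Π!·Σ² = 7/429  (sign -1)
sum: t=6:+1/11520 t=7:−1/30240 t=8:+1/1935360 = 1/18432
3j²(5 6 3; -3 2 1) = Δ·Π!·Σ² = 7/429  (sign +1)
combine: 4πI² = 1001·7/429·7/429 = 343/1287
take √, sign -1: I = -0.14563067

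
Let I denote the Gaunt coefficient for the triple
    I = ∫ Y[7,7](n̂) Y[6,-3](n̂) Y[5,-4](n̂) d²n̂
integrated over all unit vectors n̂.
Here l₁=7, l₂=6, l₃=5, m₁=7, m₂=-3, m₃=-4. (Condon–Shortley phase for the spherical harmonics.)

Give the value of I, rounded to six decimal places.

m-sum 0 ✓  L=18 even ✓  1≤5≤13 ✓
Π(2lᵢ+1) = 15×13×11 = 2145
triangle coeff Δ(7,6,5) = 1/174594420
Σ_t [2,6]: t=2:+1/4147200 t=3:−1/207360 t=4:+1/82944 t=5:−1/207360 t=6:+1/4147200 = 1/345600
(3j)²=420/46189 [(7 6 5; 0 0 0)], sign=-1
Σ_t [0,0]: t=0:+1/174182400 = 1/174182400
(3j)²=21/1615 [(7 6 5; 7 -3 -4)], sign=-1
⇒ 4πI² = 26460/104329
I = (+1)√(26460/104329/(4π)) = 0.14206512

0.142065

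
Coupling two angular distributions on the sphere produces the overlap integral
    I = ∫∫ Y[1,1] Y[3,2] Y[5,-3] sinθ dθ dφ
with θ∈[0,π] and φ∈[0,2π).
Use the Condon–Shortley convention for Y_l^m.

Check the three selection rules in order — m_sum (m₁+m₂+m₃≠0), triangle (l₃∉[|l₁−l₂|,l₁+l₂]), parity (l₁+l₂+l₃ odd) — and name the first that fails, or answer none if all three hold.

Σmᵢ = 0  ✓
l₃∈[|l₁−l₂|,l₁+l₂]=[2,4], have l₃=5  ✗
Σlᵢ = 9 ⇒ odd

triangle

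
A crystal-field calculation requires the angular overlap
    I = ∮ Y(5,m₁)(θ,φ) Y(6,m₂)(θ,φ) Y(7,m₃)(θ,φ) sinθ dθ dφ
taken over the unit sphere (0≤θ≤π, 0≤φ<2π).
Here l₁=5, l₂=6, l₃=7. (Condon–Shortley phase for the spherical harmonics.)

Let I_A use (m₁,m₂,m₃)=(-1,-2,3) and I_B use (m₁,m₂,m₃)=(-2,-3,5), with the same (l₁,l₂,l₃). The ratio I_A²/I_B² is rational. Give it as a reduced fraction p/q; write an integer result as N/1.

42849/64757

Same 5,6,7: normalisation and zero-m 3j drop out of the ratio.
A: Δ: 4! 6! 8! / 19! → 1/174594420; sum: t=0:+1/9953280 t=1:−1/518400 t=2:+1/276480 t=3:−1/1088640 t=4:+1/46448640 = 23/25804800; 3j²(5 6 7; -1 -2 3) = Δ·Π!·Σ² = 42849/6466460  (sign +1)
B: Δ: 4! 6! 8! / 19! → 1/174594420; sum: t=1:−1/6220800 t=2:+1/2419200 t=3:−1/11612160 = 29/174182400; 3j²(5 6 7; -2 -3 5) = Δ·Π!·Σ² = 841/83980  (sign +1)
I_A²/I_B² = (42849/6466460)/(841/83980) = 42849/64757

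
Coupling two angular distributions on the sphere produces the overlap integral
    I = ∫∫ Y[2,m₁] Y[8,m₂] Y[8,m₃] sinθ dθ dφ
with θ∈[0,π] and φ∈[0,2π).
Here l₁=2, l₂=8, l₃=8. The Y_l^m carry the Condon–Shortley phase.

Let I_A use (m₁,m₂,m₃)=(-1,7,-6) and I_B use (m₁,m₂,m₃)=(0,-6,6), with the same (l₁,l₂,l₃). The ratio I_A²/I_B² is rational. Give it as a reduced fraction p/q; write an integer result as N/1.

845/144

l's match ⇒ only the (l;m) 3-j factors differ between A and B.
A: triangle coeff Δ(2,8,8) = 1/348840; Σ_t [1,2]: t=1:−1/174356582400 t=2:+1/12454041600 = 1/13412044800; (3j)²=169/7752 [(2 8 8; -1 7 -6)], sign=+1
B: triangle coeff Δ(2,8,8) = 1/348840; Σ_t [0,2]: t=0:+1/3832012800 t=1:−1/6227020800 t=2:+1/348713164800 = 1/9686476800; (3j)²=6/1615 [(2 8 8; 0 -6 6)], sign=+1
I_A²/I_B² = (169/7752)/(6/1615) = 845/144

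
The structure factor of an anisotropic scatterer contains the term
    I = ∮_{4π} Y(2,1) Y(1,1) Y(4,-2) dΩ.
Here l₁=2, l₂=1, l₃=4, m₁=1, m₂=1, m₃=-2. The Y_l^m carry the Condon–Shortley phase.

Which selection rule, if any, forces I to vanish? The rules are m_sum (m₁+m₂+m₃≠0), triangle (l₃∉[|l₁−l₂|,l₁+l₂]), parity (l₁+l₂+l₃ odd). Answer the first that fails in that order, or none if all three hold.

azimuthal sum: 1 + 1 − 2 = 0  ✓
1 ≤ 4 ≤ 3 (triangle on l)  ✗
L = 2 + 1 + 4 = 7 (odd)

triangle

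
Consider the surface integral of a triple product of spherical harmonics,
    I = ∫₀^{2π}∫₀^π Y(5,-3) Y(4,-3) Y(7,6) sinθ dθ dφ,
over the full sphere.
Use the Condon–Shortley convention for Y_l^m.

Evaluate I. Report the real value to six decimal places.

0.136138

Checks pass: Σm=0; 16 even; l₃=7∈[1,9].
(2·5+1)(2·4+1)(2·7+1) = 1485
Δ: 2! 8! 6! / 17! → 1/6126120
sum: t=0:+1/69120 t=1:−1/20736 t=2:+1/69120 = -1/51840
3j²(5 4 7; 0 0 0) = Δ·Π!·Σ² = 280/21879  (sign +1)
sum: t=0:+1/9676800 t=1:−1/3628800 = -1/5806080
3j²(5 4 7; -3 -3 6) = Δ·Π!·Σ² = 5/408  (sign +1)
combine: 4πI² = 1485·280/21879·5/408 = 875/3757
take √, sign +1: I = 0.13613773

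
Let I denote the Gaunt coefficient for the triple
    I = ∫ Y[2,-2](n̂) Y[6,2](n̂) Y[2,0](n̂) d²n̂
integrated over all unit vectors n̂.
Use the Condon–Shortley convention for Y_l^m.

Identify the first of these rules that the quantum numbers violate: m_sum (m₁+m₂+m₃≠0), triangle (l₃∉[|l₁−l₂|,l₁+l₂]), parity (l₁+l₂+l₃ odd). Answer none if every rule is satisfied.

triangle

Σmᵢ = 0  ✓
l₃∈[|l₁−l₂|,l₁+l₂]=[4,8], have l₃=2  ✗
Σlᵢ = 10 ⇒ even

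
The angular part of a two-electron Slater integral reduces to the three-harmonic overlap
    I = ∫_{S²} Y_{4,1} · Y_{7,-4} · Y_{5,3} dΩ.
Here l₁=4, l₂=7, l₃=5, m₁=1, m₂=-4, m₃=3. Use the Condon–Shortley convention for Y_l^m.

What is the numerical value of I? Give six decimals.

0.052474

Checks pass: Σm=0; 16 even; l₃=5∈[3,11].
(2·4+1)(2·7+1)(2·5+1) = 1485
Δ: 6! 2! 8! / 17! → 1/6126120
sum: t=2:+1/69120 t=3:−1/20736 t=4:+1/69120 = -1/51840
3j²(4 7 5; 0 0 0) = Δ·Π!·Σ² = 280/21879  (sign +1)
sum: t=1:−1/345600 t=2:+1/241920 t=3:−1/2903040 = 13/14515200
3j²(4 7 5; 1 -4 3) = Δ·Π!·Σ² = 13/7140  (sign +1)
combine: 4πI² = 1485·280/21879·13/7140 = 10/289
take √, sign +1: I = 0.05247424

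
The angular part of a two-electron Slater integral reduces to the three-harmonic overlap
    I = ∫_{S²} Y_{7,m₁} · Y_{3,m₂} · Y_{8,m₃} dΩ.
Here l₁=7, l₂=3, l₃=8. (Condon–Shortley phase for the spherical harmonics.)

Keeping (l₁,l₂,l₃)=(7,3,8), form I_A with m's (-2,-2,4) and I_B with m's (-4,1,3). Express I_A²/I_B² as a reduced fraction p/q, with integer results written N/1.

l's match ⇒ only the (l;m) 3-j factors differ between A and B.
A: triangle coeff Δ(7,3,8) = 1/5290740; Σ_t [0,1]: t=0:+1/26127360 t=1:−1/23224320 = -1/209018880; (3j)²=275/1058148 [(7 3 8; -2 -2 4)], sign=-1
B: triangle coeff Δ(7,3,8) = 1/5290740; Σ_t [0,2]: t=0:+1/1916006400 t=1:−1/43545600 t=2:+1/17418240 = 67/1916006400; (3j)²=4489/352716 [(7 3 8; -4 1 3)], sign=-1
I_A²/I_B² = (275/1058148)/(4489/352716) = 275/13467

275/13467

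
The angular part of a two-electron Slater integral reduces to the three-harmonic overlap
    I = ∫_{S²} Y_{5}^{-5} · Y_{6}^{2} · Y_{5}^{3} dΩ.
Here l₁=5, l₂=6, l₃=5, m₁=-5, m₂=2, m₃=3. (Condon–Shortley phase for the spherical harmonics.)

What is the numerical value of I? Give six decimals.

0.140602

Checks pass: Σm=0; 16 even; l₃=5∈[1,11].
(2·5+1)(2·6+1)(2·5+1) = 1573
Δ: 6! 4! 6! / 17! → 1/28588560
sum: t=1:−1/345600 t=2:+1/13824 t=3:−1/5184 t=4:+1/13824 t=5:−1/345600 = -7/129600
3j²(5 6 5; 0 0 0) = Δ·Π!·Σ² = 80/7293  (sign +1)
sum: t=6:+1/829440 = 1/829440
3j²(5 6 5; -5 2 3) = Δ·Π!·Σ² = 35/2431  (sign +1)
combine: 4πI² = 1573·80/7293·35/2431 = 2800/11271
take √, sign +1: I = 0.14060244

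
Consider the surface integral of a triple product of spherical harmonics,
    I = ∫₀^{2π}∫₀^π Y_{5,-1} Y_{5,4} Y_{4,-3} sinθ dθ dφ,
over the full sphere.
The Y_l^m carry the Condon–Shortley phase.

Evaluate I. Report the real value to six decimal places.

-0.168084

Rules hold: Σm=0, L=14 even, 0≤4≤10.
N = 11·11·9 = 1089
Δ = 6!·4!·4!/15! = 1/3153150
Racah Σ t=1..5: t=1:−1/69120 t=2:+1/1728 t=3:−1/576 t=4:+1/1728 t=5:−1/69120 = -7/11520
⇒ 3j(5 5 4; 0 0 0)² = 2/143, sgn -1
Racah Σ t=5..6: t=5:−1/17280 t=6:+1/103680 = -1/20736
⇒ 3j(5 5 4; -1 4 -3)² = 10/429, sgn +1
4πI² = N·(3j₀)²·(3jₘ)² = 60/169
I = -1·√(0.35503/4π) = -0.16808437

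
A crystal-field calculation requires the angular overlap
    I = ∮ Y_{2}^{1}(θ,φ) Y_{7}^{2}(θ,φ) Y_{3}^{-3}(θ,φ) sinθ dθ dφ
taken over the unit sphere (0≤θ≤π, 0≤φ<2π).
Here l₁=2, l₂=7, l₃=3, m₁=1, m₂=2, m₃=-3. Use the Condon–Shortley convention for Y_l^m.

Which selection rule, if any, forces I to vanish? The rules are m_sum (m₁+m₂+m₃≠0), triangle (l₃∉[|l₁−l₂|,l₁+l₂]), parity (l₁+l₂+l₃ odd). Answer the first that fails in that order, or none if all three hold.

triangle

m₁+m₂+m₃ = 1 + 2 − 3 = 0  ✓
triangle: |2−7|=5 ≤ l₃=3 ≤ 2+7=9  ✗
parity: l₁+l₂+l₃ = 12 is even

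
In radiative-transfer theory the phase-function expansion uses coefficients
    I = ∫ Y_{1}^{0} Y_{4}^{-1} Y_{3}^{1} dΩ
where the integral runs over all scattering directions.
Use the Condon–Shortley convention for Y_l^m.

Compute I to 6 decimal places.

-0.238414

m-sum 0 ✓  L=8 even ✓  3≤3≤5 ✓
Π(2lᵢ+1) = 3×9×7 = 189
triangle coeff Δ(1,4,3) = 1/252
Σ_t [1,1]: t=1:−1/36 = -1/36
(3j)²=4/63 [(1 4 3; 0 0 0)], sign=+1
Σ_t [1,1]: t=1:−1/48 = -1/48
(3j)²=5/84 [(1 4 3; 0 -1 1)], sign=-1
⇒ 4πI² = 5/7
I = (-1)√(5/7/(4π)) = -0.23841361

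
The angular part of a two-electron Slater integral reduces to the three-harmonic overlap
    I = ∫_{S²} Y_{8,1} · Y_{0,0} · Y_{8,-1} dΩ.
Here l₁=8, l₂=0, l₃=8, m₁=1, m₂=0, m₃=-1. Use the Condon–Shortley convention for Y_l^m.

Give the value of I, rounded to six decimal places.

Checks pass: Σm=0; 16 even; l₃=8∈[8,8].
(2·8+1)(2·0+1)(2·8+1) = 289
Δ: 0! 16! 0! / 17! → 1/17
sum: t=0:+1/1625702400 = 1/1625702400
3j²(8 0 8; 0 0 0) = Δ·Π!·Σ² = 1/17  (sign +1)
sum: t=0:+1/1828915200 = 1/1828915200
3j²(8 0 8; 1 0 -1) = Δ·Π!·Σ² = 1/17  (sign -1)
combine: 4πI² = 289·1/17·1/17 = 1/1
take √, sign -1: I = -0.28209479

-0.282095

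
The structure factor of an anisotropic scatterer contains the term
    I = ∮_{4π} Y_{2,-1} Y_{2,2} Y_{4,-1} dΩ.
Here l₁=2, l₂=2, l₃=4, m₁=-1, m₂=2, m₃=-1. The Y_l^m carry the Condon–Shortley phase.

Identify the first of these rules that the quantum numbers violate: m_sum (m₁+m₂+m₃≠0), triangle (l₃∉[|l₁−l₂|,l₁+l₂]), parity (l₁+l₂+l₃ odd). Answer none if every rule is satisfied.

Σmᵢ = 0  ✓
l₃∈[|l₁−l₂|,l₁+l₂]=[0,4], have l₃=4  ✓
Σlᵢ = 8 ⇒ even  ✓

none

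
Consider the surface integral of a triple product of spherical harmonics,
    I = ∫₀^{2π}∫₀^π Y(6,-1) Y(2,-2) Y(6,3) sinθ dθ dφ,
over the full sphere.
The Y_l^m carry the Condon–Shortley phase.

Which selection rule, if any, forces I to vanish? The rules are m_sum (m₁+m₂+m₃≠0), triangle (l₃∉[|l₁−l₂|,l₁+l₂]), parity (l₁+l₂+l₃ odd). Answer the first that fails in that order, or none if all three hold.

azimuthal sum: -1 − 2 + 3 = 0  ✓
4 ≤ 6 ≤ 8 (triangle on l)  ✓
L = 6 + 2 + 6 = 14 (even)  ✓

none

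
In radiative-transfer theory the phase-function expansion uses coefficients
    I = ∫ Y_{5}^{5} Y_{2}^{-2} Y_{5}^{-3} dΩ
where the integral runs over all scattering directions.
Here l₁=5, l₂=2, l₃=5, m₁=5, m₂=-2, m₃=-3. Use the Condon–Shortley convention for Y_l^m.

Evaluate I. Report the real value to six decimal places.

Checks pass: Σm=0; 12 even; l₃=5∈[3,7].
(2·5+1)(2·2+1)(2·5+1) = 605
Δ: 2! 8! 2! / 13! → 1/38610
sum: t=0:+1/2880 t=1:−1/576 t=2:+1/2880 = -1/960
3j²(5 2 5; 0 0 0) = Δ·Π!·Σ² = 10/429  (sign +1)
sum: t=0:+1/161280 = 1/161280
3j²(5 2 5; 5 -2 -3) = Δ·Π!·Σ² = 1/143  (sign +1)
combine: 4πI² = 605·10/429·1/143 = 50/507
take √, sign +1: I = 0.08858824

0.088588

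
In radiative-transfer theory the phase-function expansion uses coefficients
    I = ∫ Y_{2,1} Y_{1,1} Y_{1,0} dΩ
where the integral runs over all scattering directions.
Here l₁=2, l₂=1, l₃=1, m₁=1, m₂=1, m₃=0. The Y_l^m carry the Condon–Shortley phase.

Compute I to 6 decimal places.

0.000000

m-sum = 1 + 1 + 0 = 2 ≠ 0 ⇒ I = 0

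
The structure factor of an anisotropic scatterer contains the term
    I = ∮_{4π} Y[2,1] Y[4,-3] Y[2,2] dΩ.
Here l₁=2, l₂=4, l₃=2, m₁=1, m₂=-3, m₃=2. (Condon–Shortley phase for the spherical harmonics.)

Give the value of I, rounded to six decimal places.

Checks pass: Σm=0; 8 even; l₃=2∈[2,6].
(2·2+1)(2·4+1)(2·2+1) = 225
Δ: 4! 0! 4! / 9! → 1/630
sum: t=2:+1/16 = 1/16
3j²(2 4 2; 0 0 0) = Δ·Π!·Σ² = 2/35  (sign +1)
sum: t=1:−1/144 = -1/144
3j²(2 4 2; 1 -3 2) = Δ·Π!·Σ² = 1/18  (sign -1)
combine: 4πI² = 225·2/35·1/18 = 5/7
take √, sign -1: I = -0.23841361

-0.238414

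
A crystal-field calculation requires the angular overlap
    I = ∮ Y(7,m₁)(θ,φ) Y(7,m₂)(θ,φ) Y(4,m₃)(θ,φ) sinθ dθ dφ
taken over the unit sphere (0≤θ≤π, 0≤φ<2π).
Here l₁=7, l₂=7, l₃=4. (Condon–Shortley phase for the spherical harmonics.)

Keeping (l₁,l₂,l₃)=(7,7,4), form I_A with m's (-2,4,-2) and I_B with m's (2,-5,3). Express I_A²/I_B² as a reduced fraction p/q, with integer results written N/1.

9/686

l's match ⇒ only the (l;m) 3-j factors differ between A and B.
A: triangle coeff Δ(7,7,4) = 1/58198140; Σ_t [7,9]: t=7:−1/2903040 t=8:+1/2903040 t=9:−1/34836480 = -1/34836480; (3j)²=25/117572 [(7 7 4; -2 4 -2)], sign=-1
B: triangle coeff Δ(7,7,4) = 1/58198140; Σ_t [1,2]: t=1:−1/52254720 t=2:+1/11612160 = 1/14929920; (3j)²=1225/75582 [(7 7 4; 2 -5 3)], sign=-1
I_A²/I_B² = (25/117572)/(1225/75582) = 9/686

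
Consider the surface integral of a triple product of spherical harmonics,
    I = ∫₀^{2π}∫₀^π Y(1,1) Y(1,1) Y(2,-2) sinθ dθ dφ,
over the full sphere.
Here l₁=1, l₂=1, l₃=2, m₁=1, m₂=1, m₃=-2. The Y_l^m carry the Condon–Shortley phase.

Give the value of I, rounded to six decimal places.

0.309019

Checks pass: Σm=0; 4 even; l₃=2∈[0,2].
(2·1+1)(2·1+1)(2·2+1) = 45
Δ: 0! 2! 2! / 5! → 1/30
sum: t=0:+1/1 = 1/1
3j²(1 1 2; 0 0 0) = Δ·Π!·Σ² = 2/15  (sign +1)
sum: t=0:+1/4 = 1/4
3j²(1 1 2; 1 1 -2) = Δ·Π!·Σ² = 1/5  (sign +1)
combine: 4πI² = 45·2/15·1/5 = 6/5
take √, sign +1: I = 0.30901936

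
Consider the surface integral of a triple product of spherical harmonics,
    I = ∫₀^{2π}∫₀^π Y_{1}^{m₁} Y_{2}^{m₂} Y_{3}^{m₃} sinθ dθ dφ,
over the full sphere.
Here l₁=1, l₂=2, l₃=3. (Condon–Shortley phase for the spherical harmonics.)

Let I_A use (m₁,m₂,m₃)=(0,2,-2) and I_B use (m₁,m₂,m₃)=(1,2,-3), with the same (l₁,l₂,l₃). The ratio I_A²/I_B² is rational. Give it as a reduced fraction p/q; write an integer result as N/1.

l's match ⇒ only the (l;m) 3-j factors differ between A and B.
A: triangle coeff Δ(1,2,3) = 1/105; Σ_t [0,0]: t=0:+1/24 = 1/24; (3j)²=1/21 [(1 2 3; 0 2 -2)], sign=-1
B: triangle coeff Δ(1,2,3) = 1/105; Σ_t [0,0]: t=0:+1/48 = 1/48; (3j)²=1/7 [(1 2 3; 1 2 -3)], sign=+1
I_A²/I_B² = (1/21)/(1/7) = 1/3

1/3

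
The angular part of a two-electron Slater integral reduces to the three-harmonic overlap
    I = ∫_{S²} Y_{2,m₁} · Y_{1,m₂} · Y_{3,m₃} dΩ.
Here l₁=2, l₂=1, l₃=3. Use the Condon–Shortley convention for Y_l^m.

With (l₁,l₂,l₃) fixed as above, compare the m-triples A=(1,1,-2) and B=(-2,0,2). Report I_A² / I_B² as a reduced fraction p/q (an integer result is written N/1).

Shared (l₁,l₂,l₃)=(2,1,3): N and (l;000)² cancel in I_A²/I_B².
A: Δ = 0!·4!·2!/7! = 1/105; Racah Σ t=0..0: t=0:+1/12 = 1/12; ⇒ 3j(2 1 3; 1 1 -2)² = 2/21, sgn -1
B: Δ = 0!·4!·2!/7! = 1/105; Racah Σ t=0..0: t=0:+1/24 = 1/24; ⇒ 3j(2 1 3; -2 0 2)² = 1/21, sgn -1
I_A²/I_B² = (2/21)/(1/21) = 2/1

2/1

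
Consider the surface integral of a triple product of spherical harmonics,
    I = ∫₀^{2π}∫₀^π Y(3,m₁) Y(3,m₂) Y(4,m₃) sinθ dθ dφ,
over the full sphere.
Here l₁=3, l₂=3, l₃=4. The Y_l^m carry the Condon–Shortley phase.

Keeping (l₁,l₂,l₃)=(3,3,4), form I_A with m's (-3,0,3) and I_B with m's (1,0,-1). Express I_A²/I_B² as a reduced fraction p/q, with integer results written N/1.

l's match ⇒ only the (l;m) 3-j factors differ between A and B.
A: triangle coeff Δ(3,3,4) = 1/34650; Σ_t [2,2]: t=2:+1/288 = 1/288; (3j)²=1/22 [(3 3 4; -3 0 3)], sign=-1
B: triangle coeff Δ(3,3,4) = 1/34650; Σ_t [0,2]: t=0:+1/48 t=1:−1/24 t=2:+1/288 = -5/288; (3j)²=5/462 [(3 3 4; 1 0 -1)], sign=+1
I_A²/I_B² = (1/22)/(5/462) = 21/5

21/5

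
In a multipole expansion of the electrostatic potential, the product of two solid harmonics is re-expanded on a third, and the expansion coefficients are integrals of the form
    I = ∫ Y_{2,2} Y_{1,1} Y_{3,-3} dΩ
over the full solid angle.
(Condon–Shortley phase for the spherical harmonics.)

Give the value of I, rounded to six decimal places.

-0.319865

Checks pass: Σm=0; 6 even; l₃=3∈[1,3].
(2·2+1)(2·1+1)(2·3+1) = 105
Δ: 0! 4! 2! / 7! → 1/105
sum: t=0:+1/4 = 1/4
3j²(2 1 3; 0 0 0) = Δ·Π!·Σ² = 3/35  (sign -1)
sum: t=0:+1/48 = 1/48
3j²(2 1 3; 2 1 -3) = Δ·Π!·Σ² = 1/7  (sign +1)
combine: 4πI² = 105·3/35·1/7 = 9/7
take √, sign -1: I = -0.31986543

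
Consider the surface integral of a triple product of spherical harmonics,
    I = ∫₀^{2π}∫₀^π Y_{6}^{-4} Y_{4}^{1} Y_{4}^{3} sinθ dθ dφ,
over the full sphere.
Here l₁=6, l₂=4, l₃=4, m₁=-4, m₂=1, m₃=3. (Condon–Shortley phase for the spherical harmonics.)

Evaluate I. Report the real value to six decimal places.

m-sum 0 ✓  L=14 even ✓  2≤4≤10 ✓
Π(2lᵢ+1) = 13×9×9 = 1053
triangle coeff Δ(6,4,4) = 1/1261260
Σ_t [2,4]: t=2:+1/4608 t=3:−1/1296 t=4:+1/4608 = -7/20736
(3j)²=20/1287 [(6 4 4; 0 0 0)], sign=-1
Σ_t [4,5]: t=4:+1/34560 t=5:−1/28800 = -1/172800
(3j)²=1/1430 [(6 4 4; -4 1 3)], sign=+1
⇒ 4πI² = 18/1573
I = (-1)√(18/1573/(4π)) = -0.03017637

-0.030176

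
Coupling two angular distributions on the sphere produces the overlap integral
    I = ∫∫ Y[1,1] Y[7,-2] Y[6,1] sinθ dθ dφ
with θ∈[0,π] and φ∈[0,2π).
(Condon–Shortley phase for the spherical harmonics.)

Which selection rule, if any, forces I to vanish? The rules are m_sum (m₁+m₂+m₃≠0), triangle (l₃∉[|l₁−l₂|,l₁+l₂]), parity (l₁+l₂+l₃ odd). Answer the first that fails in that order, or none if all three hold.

none

m₁+m₂+m₃ = 1 − 2 + 1 = 0  ✓
triangle: |1−7|=6 ≤ l₃=6 ≤ 1+7=8  ✓
parity: l₁+l₂+l₃ = 14 is even  ✓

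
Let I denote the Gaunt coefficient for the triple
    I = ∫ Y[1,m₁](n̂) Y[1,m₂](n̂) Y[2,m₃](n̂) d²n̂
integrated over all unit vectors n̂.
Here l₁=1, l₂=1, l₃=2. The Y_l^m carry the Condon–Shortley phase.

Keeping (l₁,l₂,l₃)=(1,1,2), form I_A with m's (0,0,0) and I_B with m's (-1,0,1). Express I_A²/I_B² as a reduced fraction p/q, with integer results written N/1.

l's match ⇒ only the (l;m) 3-j factors differ between A and B.
A: triangle coeff Δ(1,1,2) = 1/30; Σ_t [0,0]: t=0:+1/1 = 1/1; (3j)²=2/15 [(1 1 2; 0 0 0)], sign=+1
B: triangle coeff Δ(1,1,2) = 1/30; Σ_t [0,0]: t=0:+1/2 = 1/2; (3j)²=1/10 [(1 1 2; -1 0 1)], sign=-1
I_A²/I_B² = (2/15)/(1/10) = 4/3

4/3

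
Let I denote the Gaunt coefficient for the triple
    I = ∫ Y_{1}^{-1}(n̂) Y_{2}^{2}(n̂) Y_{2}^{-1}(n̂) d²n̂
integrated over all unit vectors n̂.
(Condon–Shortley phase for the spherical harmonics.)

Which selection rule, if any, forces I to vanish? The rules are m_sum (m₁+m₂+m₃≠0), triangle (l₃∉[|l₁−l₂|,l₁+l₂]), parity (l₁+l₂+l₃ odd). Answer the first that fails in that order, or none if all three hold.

Σmᵢ = 0  ✓
l₃∈[|l₁−l₂|,l₁+l₂]=[1,3], have l₃=2  ✓
Σlᵢ = 5 ⇒ odd  ✗

parity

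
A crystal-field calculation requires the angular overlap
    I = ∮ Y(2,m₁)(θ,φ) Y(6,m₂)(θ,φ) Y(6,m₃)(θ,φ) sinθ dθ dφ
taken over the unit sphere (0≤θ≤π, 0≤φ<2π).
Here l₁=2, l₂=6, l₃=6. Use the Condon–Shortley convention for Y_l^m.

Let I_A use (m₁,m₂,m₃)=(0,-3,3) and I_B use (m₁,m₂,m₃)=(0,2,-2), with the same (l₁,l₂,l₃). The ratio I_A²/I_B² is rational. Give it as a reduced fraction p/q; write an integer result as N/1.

Shared (l₁,l₂,l₃)=(2,6,6): N and (l;000)² cancel in I_A²/I_B².
A: Δ = 2!·2!·10!/15! = 1/90090; Racah Σ t=0..2: t=0:+1/120960 t=1:−1/80640 t=2:+1/1451520 = -1/290304; ⇒ 3j(2 6 6; 0 -3 3)² = 5/2002, sgn +1
B: Δ = 2!·2!·10!/15! = 1/90090; Racah Σ t=0..2: t=0:+1/322560 t=1:−1/30240 t=2:+1/69120 = -1/64512; ⇒ 3j(2 6 6; 0 2 -2)² = 10/1001, sgn -1
I_A²/I_B² = (5/2002)/(10/1001) = 1/4

1/4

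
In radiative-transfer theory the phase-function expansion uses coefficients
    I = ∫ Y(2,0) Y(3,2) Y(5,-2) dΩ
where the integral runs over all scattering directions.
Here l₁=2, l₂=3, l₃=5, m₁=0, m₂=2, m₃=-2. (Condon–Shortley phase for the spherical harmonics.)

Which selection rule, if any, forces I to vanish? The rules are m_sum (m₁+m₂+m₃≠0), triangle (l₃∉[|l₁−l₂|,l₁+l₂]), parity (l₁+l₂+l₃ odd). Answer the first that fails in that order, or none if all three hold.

none

Σmᵢ = 0  ✓
l₃∈[|l₁−l₂|,l₁+l₂]=[1,5], have l₃=5  ✓
Σlᵢ = 10 ⇒ even  ✓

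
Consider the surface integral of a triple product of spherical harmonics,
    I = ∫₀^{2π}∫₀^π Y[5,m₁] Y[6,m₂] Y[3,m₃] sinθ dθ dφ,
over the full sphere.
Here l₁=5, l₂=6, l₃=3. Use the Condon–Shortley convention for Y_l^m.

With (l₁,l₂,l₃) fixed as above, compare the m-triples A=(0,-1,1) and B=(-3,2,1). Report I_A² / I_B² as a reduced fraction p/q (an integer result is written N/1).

2/7

l's match ⇒ only the (l;m) 3-j factors differ between A and B.
A: triangle coeff Δ(5,6,3) = 1/675675; Σ_t [3,5]: t=3:−1/5760 t=4:+1/3456 t=5:−1/34560 = 1/11520; (3j)²=2/429 [(5 6 3; 0 -1 1)], sign=+1
B: triangle coeff Δ(5,6,3) = 1/675675; Σ_t [6,8]: t=6:+1/11520 t=7:−1/30240 t=8:+1/1935360 = 1/18432; (3j)²=7/429 [(5 6 3; -3 2 1)], sign=+1
I_A²/I_B² = (2/429)/(7/429) = 2/7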